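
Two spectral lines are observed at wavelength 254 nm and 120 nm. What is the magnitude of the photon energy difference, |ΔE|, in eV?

Using E = hc/λ: E₁ = 7.821e-19 J, E₂ = 1.655e-18 J.
|ΔE| = |7.821e-19 − 1.655e-18| = 8.73e-19 J = 5.45 eV.

5.45 eV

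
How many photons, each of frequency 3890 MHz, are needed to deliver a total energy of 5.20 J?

2.02e24 photons

Per-photon energy: E = 2.578e-24 J (from frequency = 3890 MHz).
N = E_total / E_photon = 5.20 J / 2.578e-24 J = 2.02e24.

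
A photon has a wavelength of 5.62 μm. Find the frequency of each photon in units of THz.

Take c = 2.99792458·10^8 m/s.
First convert: λ = 5.62 μm = 5.62·10^-6 m.
The photon relation is f = c/λ, giving f = 5.334·10^13 Hz.
Converting to THz: f = 53.34 THz ≈ 53.3 THz.

53.3 THz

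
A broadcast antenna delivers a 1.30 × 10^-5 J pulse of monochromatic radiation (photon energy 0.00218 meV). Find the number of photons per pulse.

3.72 × 10^19 photons

Per-photon energy: E = 3.493 × 10^-25 J (from energy = 0.00218 meV).
N = E_total / E_photon = 1.30 × 10^-5 J / 3.493 × 10^-25 J = 3.72 × 10^19.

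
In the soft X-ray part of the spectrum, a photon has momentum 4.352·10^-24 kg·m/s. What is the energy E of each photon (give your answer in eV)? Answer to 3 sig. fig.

(c = 2.99792458·10^8 m/s, 1 eV = 1.602176634·10^-19 J.)
Since E = pc for a photon, E = 1.305·10^-15 J.
Converting to eV: E = 8143 eV ≈ 8140 eV.

8140 eV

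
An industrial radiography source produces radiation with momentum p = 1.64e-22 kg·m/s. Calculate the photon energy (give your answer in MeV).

For a photon E = pc, so E = 4.917e-14 J.
Converting to MeV: E = 0.3069 MeV ≈ 0.307 MeV.

0.307 MeV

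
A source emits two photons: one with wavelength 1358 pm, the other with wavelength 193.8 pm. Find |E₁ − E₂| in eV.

Using E = hc/λ: E₁ = 1.4628·10^-16 J, E₂ = 1.0250·10^-15 J.
|ΔE| = |1.4628·10^-16 − 1.0250·10^-15| = 8.79·10^-16 J = 5480 eV.

5480 eV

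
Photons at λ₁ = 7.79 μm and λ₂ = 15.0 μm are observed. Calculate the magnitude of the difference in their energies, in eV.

0.0765 eV

Using E = hc/λ: E₁ = 2.550e-20 J, E₂ = 1.324e-20 J.
|ΔE| = |2.550e-20 − 1.324e-20| = 1.23e-20 J = 0.0765 eV.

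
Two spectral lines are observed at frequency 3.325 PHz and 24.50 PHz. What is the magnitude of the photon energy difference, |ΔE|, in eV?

Using E = hf: E₁ = 2.2032e-18 J, E₂ = 1.6234e-17 J.
|ΔE| = |2.2032e-18 − 1.6234e-17| = 1.40e-17 J = 87.6 eV.

87.6 eV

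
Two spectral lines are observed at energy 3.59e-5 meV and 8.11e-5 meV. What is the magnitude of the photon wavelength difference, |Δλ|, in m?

19.2 m

Using λ = hc/E: λ₁ = 34.54 m, λ₂ = 15.29 m.
|Δλ| = |34.54 − 15.29| = 19.2 m.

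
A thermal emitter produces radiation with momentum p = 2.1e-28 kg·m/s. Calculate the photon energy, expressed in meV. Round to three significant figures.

The photon relation is E = pc, giving E = 6.296e-20 J.
Converting to meV: E = 392.9 meV ≈ 393 meV.

393 meV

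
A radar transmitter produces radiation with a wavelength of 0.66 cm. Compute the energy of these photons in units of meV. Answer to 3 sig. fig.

0.188 meV

First convert: λ = 0.66 cm = 0.0066 m.
Since E = hc/λ for a photon, E = 3.010·10^-23 J.
Converting to meV: E = 0.1879 meV ≈ 0.188 meV.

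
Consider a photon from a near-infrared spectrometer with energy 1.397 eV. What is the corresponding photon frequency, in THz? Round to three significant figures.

338 THz

In SI units: E = 1.397 eV = 2.2382 × 10^-19 J.
Since f = E/h for a photon, f = 3.378 × 10^14 Hz.
Converting to THz: f = 337.8 THz ≈ 338 THz.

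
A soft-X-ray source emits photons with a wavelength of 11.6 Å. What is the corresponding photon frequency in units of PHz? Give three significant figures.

Use c = 2.99792458 × 10^8 m/s.
Convert to SI: λ = 11.6 Å = 1.16 × 10^-9 m.
Since f = c/λ for a photon, f = 2.584 × 10^17 Hz.
Converting to PHz: f = 258.4 PHz ≈ 258 PHz.

258 PHz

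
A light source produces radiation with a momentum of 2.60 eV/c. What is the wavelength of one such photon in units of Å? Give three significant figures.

In SI units: p = 2.60 eV/c = 1.3895 × 10^-27 kg·m/s.
For a photon λ = h/p, so λ = 4.769 × 10^-7 m.
Converting to Å: λ = 4769 Å ≈ 4770 Å.

4770 Å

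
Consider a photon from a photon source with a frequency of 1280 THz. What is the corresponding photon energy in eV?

5.29 eV

First convert: f = 1280 THz = 1.28e15 Hz.
For a photon E = hf, so E = 8.481e-19 J.
Converting to eV: E = 5.294 eV ≈ 5.29 eV.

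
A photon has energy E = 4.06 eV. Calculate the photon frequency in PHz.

Use h = 6.62607015·10^-34 J·s, 1 eV = 1.602176634·10^-19 J.
Convert to SI: E = 4.06 eV = 6.5048·10^-19 J.
Since f = E/h for a photon, f = 9.817·10^14 Hz.
Converting to PHz: f = 0.9817 PHz ≈ 0.982 PHz.

0.982 PHz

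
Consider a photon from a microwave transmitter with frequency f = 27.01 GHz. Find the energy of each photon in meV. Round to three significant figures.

0.112 meV

First convert: f = 27.01 GHz = 2.701 × 10^10 Hz.
Apply E = hf: E = 1.790 × 10^-23 J.
Converting to meV: E = 0.1117 meV ≈ 0.112 meV.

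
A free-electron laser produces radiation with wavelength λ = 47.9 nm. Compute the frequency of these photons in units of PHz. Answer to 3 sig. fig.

6.26 PHz

Take c = 2.99792458 × 10^8 m/s.
Convert to SI: λ = 47.9 nm = 4.79 × 10^-8 m.
For a photon f = c/λ, so f = 6.259 × 10^15 Hz.
Converting to PHz: f = 6.259 PHz ≈ 6.26 PHz.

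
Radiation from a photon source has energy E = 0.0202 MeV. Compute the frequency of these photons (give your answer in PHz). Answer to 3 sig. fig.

4880 PHz

Take h = 6.62607015e-34 J·s, 1 eV = 1.602176634e-19 J.
Convert to SI: E = 0.0202 MeV = 3.2364e-15 J.
The photon relation is f = E/h, giving f = 4.884e18 Hz.
Converting to PHz: f = 4884 PHz ≈ 4880 PHz.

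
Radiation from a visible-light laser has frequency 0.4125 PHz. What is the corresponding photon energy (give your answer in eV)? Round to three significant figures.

In SI units: f = 0.4125 PHz = 4.125e14 Hz.
Apply E = hf: E = 2.733e-19 J.
Converting to eV: E = 1.706 eV ≈ 1.71 eV.

1.71 eV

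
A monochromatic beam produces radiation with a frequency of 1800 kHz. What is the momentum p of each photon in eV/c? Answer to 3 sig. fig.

Convert to SI: f = 1800 kHz = 1.8e6 Hz.
Since p = hf/c for a photon, p = 3.978e-36 kg·m/s.
Converting to eV/c: p = 7.444e-9 eV/c ≈ 7.44e-9 eV/c.

7.44e-9 eV/c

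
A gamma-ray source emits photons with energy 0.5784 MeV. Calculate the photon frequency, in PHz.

1.40 × 10^5 PHz

Take h = 6.62607015 × 10^-34 J·s, 1 eV = 1.602176634 × 10^-19 J.
In SI units: E = 0.5784 MeV = 9.2670 × 10^-14 J.
Since f = E/h for a photon, f = 1.399 × 10^20 Hz.
Converting to PHz: f = 139900 PHz ≈ 1.40 × 10^5 PHz.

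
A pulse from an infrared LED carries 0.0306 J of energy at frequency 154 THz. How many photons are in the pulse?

Per-photon energy: E = 1.020·10^-19 J (from frequency = 154 THz).
N = E_total / E_photon = 0.0306 J / 1.020·10^-19 J = 3.00·10^17.

3.00·10^17 photons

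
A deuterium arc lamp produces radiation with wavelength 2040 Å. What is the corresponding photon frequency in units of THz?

Convert to SI: λ = 2040 Å = 2.04e-7 m.
For a photon f = c/λ, so f = 1.470e15 Hz.
Converting to THz: f = 1470 THz ≈ 1470 THz.

1470 THz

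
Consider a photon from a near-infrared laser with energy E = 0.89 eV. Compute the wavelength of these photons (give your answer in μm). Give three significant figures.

1.39 μm

In SI units: E = 0.89 eV = 1.4259 × 10^-19 J.
Apply λ = hc/E: λ = 1.393 × 10^-6 m.
Converting to μm: λ = 1.393 μm ≈ 1.39 μm.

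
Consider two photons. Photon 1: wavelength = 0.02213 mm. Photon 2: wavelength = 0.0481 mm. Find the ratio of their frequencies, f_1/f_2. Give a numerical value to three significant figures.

f_1 = 1.355e13 Hz (from wavelength = 0.02213 mm, via f = c/λ).
f_2 = 6.233e12 Hz (from wavelength = 0.0481 mm, via f = c/λ).
Ratio = 1.355e13 / 6.233e12 = 2.17.

2.17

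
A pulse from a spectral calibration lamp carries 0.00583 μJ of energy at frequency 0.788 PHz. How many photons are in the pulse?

1.12 × 10^10 photons

Per-photon energy: E = 5.221 × 10^-19 J (from frequency = 0.788 PHz).
N = E_total / E_photon = 5.83 × 10^-9 J / 5.221 × 10^-19 J = 1.12 × 10^10.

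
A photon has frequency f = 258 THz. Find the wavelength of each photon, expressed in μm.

1.16 μm

Take c = 2.99792458e8 m/s.
First convert: f = 258 THz = 2.58e14 Hz.
For a photon λ = c/f, so λ = 1.162e-6 m.
Converting to μm: λ = 1.162 μm ≈ 1.16 μm.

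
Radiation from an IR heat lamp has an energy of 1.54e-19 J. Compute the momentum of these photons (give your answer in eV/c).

0.961 eV/c

Use c = 2.99792458e8 m/s, 1 eV = 1.602176634e-19 J.
Since p = E/c for a photon, p = 5.137e-28 kg·m/s.
Converting to eV/c: p = 0.9612 eV/c ≈ 0.961 eV/c.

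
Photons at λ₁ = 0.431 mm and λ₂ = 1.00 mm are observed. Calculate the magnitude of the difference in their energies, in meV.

1.64 meV

Using E = hc/λ: E₁ = 4.609 × 10^-22 J, E₂ = 1.986 × 10^-22 J.
|ΔE| = |4.609 × 10^-22 − 1.986 × 10^-22| = 2.62 × 10^-22 J = 1.64 meV.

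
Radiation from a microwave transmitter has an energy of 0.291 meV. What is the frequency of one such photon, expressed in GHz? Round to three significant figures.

Take h = 6.62607015·10^-34 J·s, 1 eV = 1.602176634·10^-19 J.
In SI units: E = 0.291 meV = 4.6623·10^-23 J.
Since f = E/h for a photon, f = 7.036·10^10 Hz.
Converting to GHz: f = 70.36 GHz ≈ 70.4 GHz.

70.4 GHz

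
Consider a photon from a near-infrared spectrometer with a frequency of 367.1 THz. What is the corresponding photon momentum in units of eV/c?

1.52 eV/c

Use h = 6.62607015 × 10^-34 J·s, c = 2.99792458 × 10^8 m/s, 1 eV = 1.602176634 × 10^-19 J.
First convert: f = 367.1 THz = 3.671 × 10^14 Hz.
Since p = hf/c for a photon, p = 8.114 × 10^-28 kg·m/s.
Converting to eV/c: p = 1.518 eV/c ≈ 1.52 eV/c.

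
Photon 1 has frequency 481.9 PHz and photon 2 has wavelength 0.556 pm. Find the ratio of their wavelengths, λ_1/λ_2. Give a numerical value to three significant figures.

1120

λ_1 = 6.221 × 10^-10 m (from frequency = 481.9 PHz, via λ = c/f).
λ_2 = 5.560 × 10^-13 m (from wavelength = 0.556 pm, via λ given directly).
Ratio = 6.221 × 10^-10 / 5.560 × 10^-13 = 1120.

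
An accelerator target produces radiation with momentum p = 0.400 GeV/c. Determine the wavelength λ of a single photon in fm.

In SI units: p = 0.400 GeV/c = 2.1377·10^-19 kg·m/s.
Apply λ = h/p: λ = 3.100·10^-15 m.
Converting to fm: λ = 3.100 fm ≈ 3.10 fm.

3.10 fm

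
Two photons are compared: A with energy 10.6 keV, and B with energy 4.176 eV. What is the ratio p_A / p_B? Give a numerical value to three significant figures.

p_A = 5.665e-24 kg·m/s (from energy = 10.6 keV, via p = E/c).
p_B = 2.232e-27 kg·m/s (from energy = 4.176 eV, via p = E/c).
Ratio = 5.665e-24 / 2.232e-27 = 2540.

2540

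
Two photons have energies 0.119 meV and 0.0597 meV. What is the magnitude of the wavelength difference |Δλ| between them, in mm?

Using λ = hc/E: λ₁ = 0.01042 m, λ₂ = 0.02077 m.
|Δλ| = |0.01042 − 0.02077| = 0.0103 m = 10.3 mm.

10.3 mm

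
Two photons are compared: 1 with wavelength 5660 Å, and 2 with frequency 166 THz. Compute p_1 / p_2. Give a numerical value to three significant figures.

3.19

p_1 = 1.171e-27 kg·m/s (from wavelength = 5660 Å, via p = h/λ).
p_2 = 3.669e-28 kg·m/s (from frequency = 166 THz, via p = hf/c).
Ratio = 1.171e-27 / 3.669e-28 = 3.19.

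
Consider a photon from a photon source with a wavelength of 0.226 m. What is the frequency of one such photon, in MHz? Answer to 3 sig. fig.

Since f = c/λ for a photon, f = 1.327e9 Hz.
Converting to MHz: f = 1327 MHz ≈ 1330 MHz.

1330 MHz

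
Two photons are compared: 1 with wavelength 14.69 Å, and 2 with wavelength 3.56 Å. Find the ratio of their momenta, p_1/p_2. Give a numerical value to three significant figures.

0.242

p_1 = 4.511 × 10^-25 kg·m/s (from wavelength = 14.69 Å, via p = h/λ).
p_2 = 1.861 × 10^-24 kg·m/s (from wavelength = 3.56 Å, via p = h/λ).
Ratio = 4.511 × 10^-25 / 1.861 × 10^-24 = 0.242.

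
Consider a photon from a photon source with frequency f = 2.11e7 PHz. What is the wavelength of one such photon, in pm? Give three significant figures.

0.0142 pm

Use c = 2.99792458e8 m/s.
First convert: f = 2.11e7 PHz = 2.11e22 Hz.
Apply λ = c/f: λ = 1.421e-14 m.
Converting to pm: λ = 0.01421 pm ≈ 0.0142 pm.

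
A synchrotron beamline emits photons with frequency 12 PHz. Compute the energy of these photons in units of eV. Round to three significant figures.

49.6 eV

In SI units: f = 12 PHz = 1.2e16 Hz.
The photon relation is E = hf, giving E = 7.951e-18 J.
Converting to eV: E = 49.63 eV ≈ 49.6 eV.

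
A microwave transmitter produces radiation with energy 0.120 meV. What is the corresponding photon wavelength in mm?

Take h = 6.62607015·10^-34 J·s, c = 2.99792458·10^8 m/s, 1 eV = 1.602176634·10^-19 J.
First convert: E = 0.120 meV = 1.9226·10^-23 J.
For a photon λ = hc/E, so λ = 0.01033 m.
Converting to mm: λ = 10.33 mm ≈ 10.3 mm.

10.3 mm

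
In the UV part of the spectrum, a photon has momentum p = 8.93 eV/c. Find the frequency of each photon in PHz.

Convert to SI: p = 8.93 eV/c = 4.7724e-27 kg·m/s.
The photon relation is f = pc/h, giving f = 2.159e15 Hz.
Converting to PHz: f = 2.159 PHz ≈ 2.16 PHz.

2.16 PHz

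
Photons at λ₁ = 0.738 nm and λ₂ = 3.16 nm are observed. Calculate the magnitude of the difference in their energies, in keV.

1.29 keV

Using E = hc/λ: E₁ = 2.692·10^-16 J, E₂ = 6.286·10^-17 J.
|ΔE| = |2.692·10^-16 − 6.286·10^-17| = 2.06·10^-16 J = 1.29 keV.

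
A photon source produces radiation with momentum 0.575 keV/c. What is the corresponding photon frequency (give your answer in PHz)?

Convert to SI: p = 0.575 keV/c = 3.0730 × 10^-25 kg·m/s.
Since f = pc/h for a photon, f = 1.390 × 10^17 Hz.
Converting to PHz: f = 139.0 PHz ≈ 139 PHz.

139 PHz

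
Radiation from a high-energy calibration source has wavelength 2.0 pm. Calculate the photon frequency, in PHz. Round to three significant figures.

(c = 2.99792458e8 m/s.)
First convert: λ = 2.0 pm = 2.0e-12 m.
The photon relation is f = c/λ, giving f = 1.499e20 Hz.
Converting to PHz: f = 149900 PHz ≈ 1.50e5 PHz.

1.50e5 PHz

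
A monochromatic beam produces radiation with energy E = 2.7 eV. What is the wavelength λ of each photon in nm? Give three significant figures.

Convert to SI: E = 2.7 eV = 4.3259 × 10^-19 J.
For a photon λ = hc/E, so λ = 4.592 × 10^-7 m.
Converting to nm: λ = 459.2 nm ≈ 459 nm.

459 nm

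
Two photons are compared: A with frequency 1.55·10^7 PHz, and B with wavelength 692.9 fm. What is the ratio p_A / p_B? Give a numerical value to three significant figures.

p_A = 3.426·10^-20 kg·m/s (from frequency = 1.55·10^7 PHz, via p = hf/c).
p_B = 9.563·10^-22 kg·m/s (from wavelength = 692.9 fm, via p = h/λ).
Ratio = 3.426·10^-20 / 9.563·10^-22 = 35.8.

35.8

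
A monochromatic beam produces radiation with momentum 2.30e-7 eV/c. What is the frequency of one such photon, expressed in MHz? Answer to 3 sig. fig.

55.6 MHz

Use h = 6.62607015e-34 J·s, c = 2.99792458e8 m/s, 1 eV = 1.602176634e-19 J.
In SI units: p = 2.30e-7 eV/c = 1.2292e-34 kg·m/s.
For a photon f = pc/h, so f = 5.561e7 Hz.
Converting to MHz: f = 55.61 MHz ≈ 55.6 MHz.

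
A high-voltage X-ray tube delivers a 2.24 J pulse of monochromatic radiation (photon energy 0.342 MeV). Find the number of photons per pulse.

4.09·10^13 photons

Per-photon energy: E = 5.479·10^-14 J (from energy = 0.342 MeV).
N = E_total / E_photon = 2.24 J / 5.479·10^-14 J = 4.09·10^13.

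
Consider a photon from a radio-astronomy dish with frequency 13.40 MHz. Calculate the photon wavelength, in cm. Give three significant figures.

(c = 2.99792458 × 10^8 m/s.)
In SI units: f = 13.40 MHz = 1.340 × 10^7 Hz.
Since λ = c/f for a photon, λ = 22.37 m.
Converting to cm: λ = 2237 cm ≈ 2240 cm.

2240 cm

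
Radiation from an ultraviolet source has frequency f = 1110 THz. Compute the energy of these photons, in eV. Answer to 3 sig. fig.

Use h = 6.62607015 × 10^-34 J·s, 1 eV = 1.602176634 × 10^-19 J.
Convert to SI: f = 1110 THz = 1.11 × 10^15 Hz.
For a photon E = hf, so E = 7.355 × 10^-19 J.
Converting to eV: E = 4.591 eV ≈ 4.59 eV.

4.59 eV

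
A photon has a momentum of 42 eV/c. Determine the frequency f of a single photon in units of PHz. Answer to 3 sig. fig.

First convert: p = 42 eV/c = 2.2446·10^-26 kg·m/s.
Apply f = pc/h: f = 1.016·10^16 Hz.
Converting to PHz: f = 10.16 PHz ≈ 10.2 PHz.

10.2 PHz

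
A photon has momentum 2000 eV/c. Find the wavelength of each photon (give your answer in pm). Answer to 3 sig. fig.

620 pm

First convert: p = 2000 eV/c = 1.0689e-24 kg·m/s.
For a photon λ = h/p, so λ = 6.199e-10 m.
Converting to pm: λ = 619.9 pm ≈ 620 pm.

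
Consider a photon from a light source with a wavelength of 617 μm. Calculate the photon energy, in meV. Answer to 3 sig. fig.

Use h = 6.62607015 × 10^-34 J·s, c = 2.99792458 × 10^8 m/s, 1 eV = 1.602176634 × 10^-19 J.
Convert to SI: λ = 617 μm = 6.17 × 10^-4 m.
Apply E = hc/λ: E = 3.220 × 10^-22 J.
Converting to meV: E = 2.009 meV ≈ 2.01 meV.

2.01 meV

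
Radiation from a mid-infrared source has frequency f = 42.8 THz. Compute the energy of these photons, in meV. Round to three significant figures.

(h = 6.62607015e-34 J·s, 1 eV = 1.602176634e-19 J.)
First convert: f = 42.8 THz = 4.28e13 Hz.
The photon relation is E = hf, giving E = 2.836e-20 J.
Converting to meV: E = 177.0 meV ≈ 177 meV.

177 meV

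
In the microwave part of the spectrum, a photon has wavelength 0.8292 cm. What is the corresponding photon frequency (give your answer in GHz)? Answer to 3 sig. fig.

36.2 GHz

Convert to SI: λ = 0.8292 cm = 0.008292 m.
Since f = c/λ for a photon, f = 3.615 × 10^10 Hz.
Converting to GHz: f = 36.15 GHz ≈ 36.2 GHz.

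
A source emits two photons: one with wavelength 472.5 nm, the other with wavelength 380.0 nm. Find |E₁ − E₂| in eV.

0.639 eV

Using E = hc/λ: E₁ = 4.2041 × 10^-19 J, E₂ = 5.2275 × 10^-19 J.
|ΔE| = |4.2041 × 10^-19 − 5.2275 × 10^-19| = 1.02 × 10^-19 J = 0.639 eV.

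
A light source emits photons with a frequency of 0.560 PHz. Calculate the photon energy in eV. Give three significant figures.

First convert: f = 0.560 PHz = 5.60e14 Hz.
Since E = hf for a photon, E = 3.711e-19 J.
Converting to eV: E = 2.316 eV ≈ 2.32 eV.

2.32 eV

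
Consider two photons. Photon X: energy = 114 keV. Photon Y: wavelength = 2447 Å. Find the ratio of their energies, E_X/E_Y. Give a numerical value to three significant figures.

E_X = 1.826e-14 J (from energy = 114 keV, via E given directly).
E_Y = 8.118e-19 J (from wavelength = 2447 Å, via E = hc/λ).
Ratio = 1.826e-14 / 8.118e-19 = 2.25e4.

2.25e4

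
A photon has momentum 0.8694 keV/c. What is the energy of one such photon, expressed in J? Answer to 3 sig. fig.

First convert: p = 0.8694 keV/c = 4.6463 × 10^-25 kg·m/s.
For a photon E = pc, so E = 1.393 × 10^-16 J.
So E ≈ 1.39 × 10^-16 J.

1.39 × 10^-16 J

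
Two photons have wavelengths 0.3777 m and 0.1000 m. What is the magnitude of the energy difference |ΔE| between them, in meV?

9.12e-3 meV

Using E = hc/λ: E₁ = 5.2593e-25 J, E₂ = 1.9864e-24 J.
|ΔE| = |5.2593e-25 − 1.9864e-24| = 1.46e-24 J = 9.12e-3 meV.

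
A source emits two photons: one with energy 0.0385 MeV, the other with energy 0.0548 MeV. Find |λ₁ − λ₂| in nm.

Using λ = hc/E: λ₁ = 3.220e-11 m, λ₂ = 2.262e-11 m.
|Δλ| = |3.220e-11 − 2.262e-11| = 9.58e-12 m = 9.58e-3 nm.

9.58e-3 nm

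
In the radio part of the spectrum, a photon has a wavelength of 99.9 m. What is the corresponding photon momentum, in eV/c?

Apply p = h/λ: p = 6.633 × 10^-36 kg·m/s.
Converting to eV/c: p = 1.241 × 10^-8 eV/c ≈ 1.24 × 10^-8 eV/c.

1.24 × 10^-8 eV/c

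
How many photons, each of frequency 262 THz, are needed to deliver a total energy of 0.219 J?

Per-photon energy: E = 1.736e-19 J (from frequency = 262 THz).
N = E_total / E_photon = 0.219 J / 1.736e-19 J = 1.26e18.

1.26e18 photons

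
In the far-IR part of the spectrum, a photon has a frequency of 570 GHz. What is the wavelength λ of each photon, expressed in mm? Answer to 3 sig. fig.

Take c = 2.99792458 × 10^8 m/s.
Convert to SI: f = 570 GHz = 5.7 × 10^11 Hz.
The photon relation is λ = c/f, giving λ = 5.260 × 10^-4 m.
Converting to mm: λ = 0.5260 mm ≈ 0.526 mm.

0.526 mm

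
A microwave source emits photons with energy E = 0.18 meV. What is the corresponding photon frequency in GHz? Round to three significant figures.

(h = 6.62607015 × 10^-34 J·s, 1 eV = 1.602176634 × 10^-19 J.)
In SI units: E = 0.18 meV = 2.8839 × 10^-23 J.
For a photon f = E/h, so f = 4.352 × 10^10 Hz.
Converting to GHz: f = 43.52 GHz ≈ 43.5 GHz.

43.5 GHz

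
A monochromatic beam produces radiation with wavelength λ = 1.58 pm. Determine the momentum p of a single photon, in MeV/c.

0.785 MeV/c

Take h = 6.62607015 × 10^-34 J·s, c = 2.99792458 × 10^8 m/s, 1 eV = 1.602176634 × 10^-19 J.
In SI units: λ = 1.58 pm = 1.58 × 10^-12 m.
The photon relation is p = h/λ, giving p = 4.194 × 10^-22 kg·m/s.
Converting to MeV/c: p = 0.7847 MeV/c ≈ 0.785 MeV/c.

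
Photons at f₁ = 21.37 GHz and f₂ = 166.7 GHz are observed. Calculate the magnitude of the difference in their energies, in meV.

0.601 meV

Using E = hf: E₁ = 1.4160e-23 J, E₂ = 1.1046e-22 J.
|ΔE| = |1.4160e-23 − 1.1046e-22| = 9.63e-23 J = 0.601 meV.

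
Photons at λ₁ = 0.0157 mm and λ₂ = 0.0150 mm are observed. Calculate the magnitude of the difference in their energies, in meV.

3.69 meV

Using E = hc/λ: E₁ = 1.265e-20 J, E₂ = 1.324e-20 J.
|ΔE| = |1.265e-20 − 1.324e-20| = 5.90e-22 J = 3.69 meV.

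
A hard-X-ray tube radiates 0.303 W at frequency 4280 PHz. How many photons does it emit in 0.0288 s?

Total energy: E_total = P·t = 0.303 × 0.0288 = 0.008726 J.
Per-photon energy: E = 2.836 × 10^-15 J.
N = E_total / E_photon = 3.08 × 10^12.

3.08 × 10^12 photons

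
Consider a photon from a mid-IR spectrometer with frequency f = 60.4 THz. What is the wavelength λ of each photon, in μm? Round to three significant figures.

4.96 μm

(c = 2.99792458 × 10^8 m/s.)
Convert to SI: f = 60.4 THz = 6.04 × 10^13 Hz.
For a photon λ = c/f, so λ = 4.963 × 10^-6 m.
Converting to μm: λ = 4.963 μm ≈ 4.96 μm.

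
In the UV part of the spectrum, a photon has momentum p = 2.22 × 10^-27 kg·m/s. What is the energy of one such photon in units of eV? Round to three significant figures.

Apply E = pc: E = 6.655 × 10^-19 J.
Converting to eV: E = 4.154 eV ≈ 4.15 eV.

4.15 eV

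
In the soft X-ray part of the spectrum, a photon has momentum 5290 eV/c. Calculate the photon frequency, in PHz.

1280 PHz

Take h = 6.62607015 × 10^-34 J·s, c = 2.99792458 × 10^8 m/s, 1 eV = 1.602176634 × 10^-19 J.
Convert to SI: p = 5290 eV/c = 2.8271 × 10^-24 kg·m/s.
Since f = pc/h for a photon, f = 1.279 × 10^18 Hz.
Converting to PHz: f = 1279 PHz ≈ 1280 PHz.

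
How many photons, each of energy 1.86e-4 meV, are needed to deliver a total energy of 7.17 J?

Per-photon energy: E = 2.980e-26 J (from energy = 1.86e-4 meV).
N = E_total / E_photon = 7.17 J / 2.980e-26 J = 2.41e26.

2.41e26 photons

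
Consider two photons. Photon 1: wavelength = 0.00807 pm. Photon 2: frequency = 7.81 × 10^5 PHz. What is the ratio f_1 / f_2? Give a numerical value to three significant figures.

47.6

f_1 = 3.715 × 10^22 Hz (from wavelength = 0.00807 pm, via f = c/λ).
f_2 = 7.810 × 10^20 Hz (from frequency = 7.81 × 10^5 PHz, via f given directly).
Ratio = 3.715 × 10^22 / 7.810 × 10^20 = 47.6.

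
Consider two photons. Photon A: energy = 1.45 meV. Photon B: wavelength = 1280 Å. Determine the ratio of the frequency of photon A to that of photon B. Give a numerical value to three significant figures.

1.50 × 10^-4

f_A = 3.506 × 10^11 Hz (from energy = 1.45 meV, via f = E/h).
f_B = 2.342 × 10^15 Hz (from wavelength = 1280 Å, via f = c/λ).
Ratio = 3.506 × 10^11 / 2.342 × 10^15 = 1.50 × 10^-4.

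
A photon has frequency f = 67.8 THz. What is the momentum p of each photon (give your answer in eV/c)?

(h = 6.62607015 × 10^-34 J·s, c = 2.99792458 × 10^8 m/s, 1 eV = 1.602176634 × 10^-19 J.)
Convert to SI: f = 67.8 THz = 6.78 × 10^13 Hz.
The photon relation is p = hf/c, giving p = 1.499 × 10^-28 kg·m/s.
Converting to eV/c: p = 0.2804 eV/c ≈ 0.280 eV/c.

0.280 eV/c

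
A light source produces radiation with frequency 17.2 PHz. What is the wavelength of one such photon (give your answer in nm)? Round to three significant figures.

Convert to SI: f = 17.2 PHz = 1.72e16 Hz.
Since λ = c/f for a photon, λ = 1.743e-8 m.
Converting to nm: λ = 17.43 nm ≈ 17.4 nm.

17.4 nm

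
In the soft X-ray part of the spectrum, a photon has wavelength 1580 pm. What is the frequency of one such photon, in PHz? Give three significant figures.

(c = 2.99792458e8 m/s.)
First convert: λ = 1580 pm = 1.580e-9 m.
The photon relation is f = c/λ, giving f = 1.897e17 Hz.
Converting to PHz: f = 189.7 PHz ≈ 190 PHz.

190 PHz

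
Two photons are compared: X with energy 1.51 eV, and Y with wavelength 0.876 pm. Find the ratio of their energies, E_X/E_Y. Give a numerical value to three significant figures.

1.07·10^-6

E_X = 2.419·10^-19 J (from energy = 1.51 eV, via E given directly).
E_Y = 2.268·10^-13 J (from wavelength = 0.876 pm, via E = hc/λ).
Ratio = 2.419·10^-19 / 2.268·10^-13 = 1.07·10^-6.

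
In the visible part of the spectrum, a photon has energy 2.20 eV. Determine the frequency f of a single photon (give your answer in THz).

532 THz

Take h = 6.62607015e-34 J·s, 1 eV = 1.602176634e-19 J.
Convert to SI: E = 2.20 eV = 3.5248e-19 J.
The photon relation is f = E/h, giving f = 5.320e14 Hz.
Converting to THz: f = 532.0 THz ≈ 532 THz.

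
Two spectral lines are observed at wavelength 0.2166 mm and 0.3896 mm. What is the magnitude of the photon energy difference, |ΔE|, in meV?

Using E = hc/λ: E₁ = 9.1710e-22 J, E₂ = 5.0987e-22 J.
|ΔE| = |9.1710e-22 − 5.0987e-22| = 4.07e-22 J = 2.54 meV.

2.54 meV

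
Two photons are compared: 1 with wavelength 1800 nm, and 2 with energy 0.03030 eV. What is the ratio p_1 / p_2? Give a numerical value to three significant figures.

p_1 = 3.681 × 10^-28 kg·m/s (from wavelength = 1800 nm, via p = h/λ).
p_2 = 1.619 × 10^-29 kg·m/s (from energy = 0.03030 eV, via p = E/c).
Ratio = 3.681 × 10^-28 / 1.619 × 10^-29 = 22.7.

22.7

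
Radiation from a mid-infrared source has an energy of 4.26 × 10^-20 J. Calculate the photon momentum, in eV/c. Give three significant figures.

The photon relation is p = E/c, giving p = 1.421 × 10^-28 kg·m/s.
Converting to eV/c: p = 0.2659 eV/c ≈ 0.266 eV/c.

0.266 eV/c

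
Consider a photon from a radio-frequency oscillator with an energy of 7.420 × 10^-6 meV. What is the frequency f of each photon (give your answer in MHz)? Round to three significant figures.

1.79 MHz

Use h = 6.62607015 × 10^-34 J·s, 1 eV = 1.602176634 × 10^-19 J.
Convert to SI: E = 7.420 × 10^-6 meV = 1.1888 × 10^-27 J.
For a photon f = E/h, so f = 1.794 × 10^6 Hz.
Converting to MHz: f = 1.794 MHz ≈ 1.79 MHz.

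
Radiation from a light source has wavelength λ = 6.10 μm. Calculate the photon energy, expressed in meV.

Use h = 6.62607015 × 10^-34 J·s, c = 2.99792458 × 10^8 m/s, 1 eV = 1.602176634 × 10^-19 J.
Convert to SI: λ = 6.10 μm = 6.10 × 10^-6 m.
Since E = hc/λ for a photon, E = 3.256 × 10^-20 J.
Converting to meV: E = 203.3 meV ≈ 203 meV.

203 meV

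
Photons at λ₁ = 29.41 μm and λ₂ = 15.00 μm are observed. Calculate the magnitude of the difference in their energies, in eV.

Using E = hc/λ: E₁ = 6.7543 × 10^-21 J, E₂ = 1.3243 × 10^-20 J.
|ΔE| = |6.7543 × 10^-21 − 1.3243 × 10^-20| = 6.49 × 10^-21 J = 0.0405 eV.

0.0405 eV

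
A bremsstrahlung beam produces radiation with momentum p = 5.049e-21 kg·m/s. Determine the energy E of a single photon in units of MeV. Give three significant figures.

The photon relation is E = pc, giving E = 1.514e-12 J.
Converting to MeV: E = 9.447 MeV ≈ 9.45 MeV.

9.45 MeV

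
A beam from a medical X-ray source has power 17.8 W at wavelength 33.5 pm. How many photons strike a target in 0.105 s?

Total energy: E_total = P·t = 17.8 × 0.105 = 1.869 J.
Per-photon energy: E = 5.930 × 10^-15 J.
N = E_total / E_photon = 3.15 × 10^14.

3.15 × 10^14 photons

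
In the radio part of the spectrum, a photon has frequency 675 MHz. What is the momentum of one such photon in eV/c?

First convert: f = 675 MHz = 6.75·10^8 Hz.
The photon relation is p = hf/c, giving p = 1.492·10^-33 kg·m/s.
Converting to eV/c: p = 2.792·10^-6 eV/c ≈ 2.79·10^-6 eV/c.

2.79·10^-6 eV/c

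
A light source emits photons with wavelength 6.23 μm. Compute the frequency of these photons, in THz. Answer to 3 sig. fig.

48.1 THz

Use c = 2.99792458·10^8 m/s.
First convert: λ = 6.23 μm = 6.23·10^-6 m.
Since f = c/λ for a photon, f = 4.812·10^13 Hz.
Converting to THz: f = 48.12 THz ≈ 48.1 THz.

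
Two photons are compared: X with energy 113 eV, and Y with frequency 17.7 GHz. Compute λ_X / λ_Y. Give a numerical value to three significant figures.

λ_X = 1.097e-8 m (from energy = 113 eV, via λ = hc/E).
λ_Y = 0.01694 m (from frequency = 17.7 GHz, via λ = c/f).
Ratio = 1.097e-8 / 0.01694 = 6.48e-7.

6.48e-7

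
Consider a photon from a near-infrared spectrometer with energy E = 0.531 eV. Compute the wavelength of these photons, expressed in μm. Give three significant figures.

Take h = 6.62607015e-34 J·s, c = 2.99792458e8 m/s, 1 eV = 1.602176634e-19 J.
First convert: E = 0.531 eV = 8.5076e-20 J.
Since λ = hc/E for a photon, λ = 2.335e-6 m.
Converting to μm: λ = 2.335 μm ≈ 2.33 μm.

2.33 μm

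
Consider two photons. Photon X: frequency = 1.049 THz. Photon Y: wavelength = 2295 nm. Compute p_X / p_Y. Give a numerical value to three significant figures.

p_X = 2.319 × 10^-30 kg·m/s (from frequency = 1.049 THz, via p = hf/c).
p_Y = 2.887 × 10^-28 kg·m/s (from wavelength = 2295 nm, via p = h/λ).
Ratio = 2.319 × 10^-30 / 2.887 × 10^-28 = 8.03 × 10^-3.

8.03 × 10^-3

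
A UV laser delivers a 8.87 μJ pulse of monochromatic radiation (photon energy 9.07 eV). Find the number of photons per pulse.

6.10·10^12 photons

Per-photon energy: E = 1.453·10^-18 J (from energy = 9.07 eV).
N = E_total / E_photon = 8.87·10^-6 J / 1.453·10^-18 J = 6.10·10^12.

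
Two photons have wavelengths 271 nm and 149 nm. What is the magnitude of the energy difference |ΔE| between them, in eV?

Using E = hc/λ: E₁ = 7.330e-19 J, E₂ = 1.333e-18 J.
|ΔE| = |7.330e-19 − 1.333e-18| = 6.00e-19 J = 3.75 eV.

3.75 eV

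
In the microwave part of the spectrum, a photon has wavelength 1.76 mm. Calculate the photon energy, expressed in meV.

Convert to SI: λ = 1.76 mm = 0.00176 m.
Since E = hc/λ for a photon, E = 1.129e-22 J.
Converting to meV: E = 0.7045 meV ≈ 0.704 meV.

0.704 meV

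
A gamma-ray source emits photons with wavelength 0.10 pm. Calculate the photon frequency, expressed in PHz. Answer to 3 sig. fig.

3.00·10^6 PHz

Use c = 2.99792458·10^8 m/s.
First convert: λ = 0.10 pm = 1.0·10^-13 m.
The photon relation is f = c/λ, giving f = 2.998·10^21 Hz.
Converting to PHz: f = 2.998·10^6 PHz ≈ 3.00·10^6 PHz.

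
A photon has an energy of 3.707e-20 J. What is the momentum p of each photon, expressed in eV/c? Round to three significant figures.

Use c = 2.99792458e8 m/s, 1 eV = 1.602176634e-19 J.
The photon relation is p = E/c, giving p = 1.237e-28 kg·m/s.
Converting to eV/c: p = 0.2314 eV/c ≈ 0.231 eV/c.

0.231 eV/c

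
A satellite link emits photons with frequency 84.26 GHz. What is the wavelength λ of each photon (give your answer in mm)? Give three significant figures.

3.56 mm

Convert to SI: f = 84.26 GHz = 8.426 × 10^10 Hz.
Since λ = c/f for a photon, λ = 0.003558 m.
Converting to mm: λ = 3.558 mm ≈ 3.56 mm.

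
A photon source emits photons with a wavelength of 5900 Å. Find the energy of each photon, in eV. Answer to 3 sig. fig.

2.10 eV

First convert: λ = 5900 Å = 5.9·10^-7 m.
For a photon E = hc/λ, so E = 3.367·10^-19 J.
Converting to eV: E = 2.101 eV ≈ 2.10 eV.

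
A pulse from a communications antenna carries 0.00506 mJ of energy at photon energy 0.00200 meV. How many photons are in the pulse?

1.58 × 10^19 photons

Per-photon energy: E = 3.204 × 10^-25 J (from energy = 0.00200 meV).
N = E_total / E_photon = 5.06 × 10^-6 J / 3.204 × 10^-25 J = 1.58 × 10^19.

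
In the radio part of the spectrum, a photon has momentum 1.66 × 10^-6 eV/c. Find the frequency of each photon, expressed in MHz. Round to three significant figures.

Use h = 6.62607015 × 10^-34 J·s, c = 2.99792458 × 10^8 m/s, 1 eV = 1.602176634 × 10^-19 J.
In SI units: p = 1.66 × 10^-6 eV/c = 8.8715 × 10^-34 kg·m/s.
Apply f = pc/h: f = 4.014 × 10^8 Hz.
Converting to MHz: f = 401.4 MHz ≈ 401 MHz.

401 MHz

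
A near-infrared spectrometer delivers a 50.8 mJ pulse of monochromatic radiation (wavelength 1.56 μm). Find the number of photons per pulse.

3.99e17 photons

Per-photon energy: E = 1.273e-19 J (from wavelength = 1.56 μm).
N = E_total / E_photon = 0.0508 J / 1.273e-19 J = 3.99e17.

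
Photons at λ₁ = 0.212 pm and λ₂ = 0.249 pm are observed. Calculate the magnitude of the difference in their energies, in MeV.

Using E = hc/λ: E₁ = 9.370e-13 J, E₂ = 7.978e-13 J.
|ΔE| = |9.370e-13 − 7.978e-13| = 1.39e-13 J = 0.869 MeV.

0.869 MeV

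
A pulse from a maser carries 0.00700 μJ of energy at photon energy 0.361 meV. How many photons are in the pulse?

Per-photon energy: E = 5.784e-23 J (from energy = 0.361 meV).
N = E_total / E_photon = 7.00e-9 J / 5.784e-23 J = 1.21e14.

1.21e14 photons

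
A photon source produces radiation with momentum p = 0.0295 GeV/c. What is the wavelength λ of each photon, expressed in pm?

0.0420 pm

Take h = 6.62607015e-34 J·s, c = 2.99792458e8 m/s, 1 eV = 1.602176634e-19 J.
In SI units: p = 0.0295 GeV/c = 1.5766e-20 kg·m/s.
Since λ = h/p for a photon, λ = 4.203e-14 m.
Converting to pm: λ = 0.04203 pm ≈ 0.0420 pm.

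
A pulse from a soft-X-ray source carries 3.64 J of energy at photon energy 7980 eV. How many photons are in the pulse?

2.85e15 photons

Per-photon energy: E = 1.279e-15 J (from energy = 7980 eV).
N = E_total / E_photon = 3.64 J / 1.279e-15 J = 2.85e15.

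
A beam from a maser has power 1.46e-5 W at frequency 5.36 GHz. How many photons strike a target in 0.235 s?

9.66e17 photons

Total energy: E_total = P·t = 1.46e-5 × 0.235 = 3.431e-6 J.
Per-photon energy: E = 3.552e-24 J.
N = E_total / E_photon = 9.66e17.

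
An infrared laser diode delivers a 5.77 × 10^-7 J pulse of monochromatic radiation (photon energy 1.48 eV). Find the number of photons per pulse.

Per-photon energy: E = 2.371 × 10^-19 J (from energy = 1.48 eV).
N = E_total / E_photon = 5.77 × 10^-7 J / 2.371 × 10^-19 J = 2.43 × 10^12.

2.43 × 10^12 photons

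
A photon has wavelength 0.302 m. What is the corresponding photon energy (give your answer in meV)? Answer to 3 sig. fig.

Use h = 6.62607015e-34 J·s, c = 2.99792458e8 m/s, 1 eV = 1.602176634e-19 J.
The photon relation is E = hc/λ, giving E = 6.578e-25 J.
Converting to meV: E = 0.004105 meV ≈ 4.11e-3 meV.

4.11e-3 meV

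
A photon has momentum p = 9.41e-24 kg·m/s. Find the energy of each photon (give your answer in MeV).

0.0176 MeV

Use c = 2.99792458e8 m/s, 1 eV = 1.602176634e-19 J.
Apply E = pc: E = 2.821e-15 J.
Converting to MeV: E = 0.01761 MeV ≈ 0.0176 MeV.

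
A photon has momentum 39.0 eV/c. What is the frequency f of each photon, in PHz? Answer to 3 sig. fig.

Take h = 6.62607015 × 10^-34 J·s, c = 2.99792458 × 10^8 m/s, 1 eV = 1.602176634 × 10^-19 J.
Convert to SI: p = 39.0 eV/c = 2.0843 × 10^-26 kg·m/s.
The photon relation is f = pc/h, giving f = 9.430 × 10^15 Hz.
Converting to PHz: f = 9.430 PHz ≈ 9.43 PHz.

9.43 PHz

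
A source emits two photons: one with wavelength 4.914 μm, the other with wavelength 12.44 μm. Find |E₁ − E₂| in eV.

0.153 eV

Using E = hc/λ: E₁ = 4.0424e-20 J, E₂ = 1.5968e-20 J.
|ΔE| = |4.0424e-20 − 1.5968e-20| = 2.45e-20 J = 0.153 eV.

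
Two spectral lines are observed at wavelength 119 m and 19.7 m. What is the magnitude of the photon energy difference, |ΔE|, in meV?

5.25e-5 meV

Using E = hc/λ: E₁ = 1.669e-27 J, E₂ = 1.008e-26 J.
|ΔE| = |1.669e-27 − 1.008e-26| = 8.41e-27 J = 5.25e-5 meV.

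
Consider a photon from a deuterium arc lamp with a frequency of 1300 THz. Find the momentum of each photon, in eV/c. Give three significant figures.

First convert: f = 1300 THz = 1.3e15 Hz.
Since p = hf/c for a photon, p = 2.873e-27 kg·m/s.
Converting to eV/c: p = 5.376 eV/c ≈ 5.38 eV/c.

5.38 eV/c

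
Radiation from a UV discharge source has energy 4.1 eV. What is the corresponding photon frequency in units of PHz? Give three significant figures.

(h = 6.62607015 × 10^-34 J·s, 1 eV = 1.602176634 × 10^-19 J.)
Convert to SI: E = 4.1 eV = 6.5689 × 10^-19 J.
For a photon f = E/h, so f = 9.914 × 10^14 Hz.
Converting to PHz: f = 0.9914 PHz ≈ 0.991 PHz.

0.991 PHz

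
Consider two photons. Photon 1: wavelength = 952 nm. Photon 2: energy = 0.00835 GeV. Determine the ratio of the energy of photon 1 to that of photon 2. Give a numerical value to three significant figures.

1.56e-7

E_1 = 2.087e-19 J (from wavelength = 952 nm, via E = hc/λ).
E_2 = 1.338e-12 J (from energy = 0.00835 GeV, via E given directly).
Ratio = 2.087e-19 / 1.338e-12 = 1.56e-7.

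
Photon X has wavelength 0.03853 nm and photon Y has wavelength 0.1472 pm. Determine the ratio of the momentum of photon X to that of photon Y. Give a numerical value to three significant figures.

3.82 × 10^-3

p_X = 1.720 × 10^-23 kg·m/s (from wavelength = 0.03853 nm, via p = h/λ).
p_Y = 4.501 × 10^-21 kg·m/s (from wavelength = 0.1472 pm, via p = h/λ).
Ratio = 1.720 × 10^-23 / 4.501 × 10^-21 = 3.82 × 10^-3.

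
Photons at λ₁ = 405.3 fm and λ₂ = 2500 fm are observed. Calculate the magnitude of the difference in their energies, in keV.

Using E = hc/λ: E₁ = 4.9012 × 10^-13 J, E₂ = 7.9458 × 10^-14 J.
|ΔE| = |4.9012 × 10^-13 − 7.9458 × 10^-14| = 4.11 × 10^-13 J = 2560 keV.

2560 keV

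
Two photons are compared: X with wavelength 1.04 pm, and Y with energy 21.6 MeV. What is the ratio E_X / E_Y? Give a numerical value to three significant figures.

E_X = 1.910 × 10^-13 J (from wavelength = 1.04 pm, via E = hc/λ).
E_Y = 3.461 × 10^-12 J (from energy = 21.6 MeV, via E given directly).
Ratio = 1.910 × 10^-13 / 3.461 × 10^-12 = 0.0552.

0.0552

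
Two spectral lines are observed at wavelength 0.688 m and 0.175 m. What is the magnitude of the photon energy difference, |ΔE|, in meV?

5.28 × 10^-3 meV

Using E = hc/λ: E₁ = 2.887 × 10^-25 J, E₂ = 1.135 × 10^-24 J.
|ΔE| = |2.887 × 10^-25 − 1.135 × 10^-24| = 8.46 × 10^-25 J = 5.28 × 10^-3 meV.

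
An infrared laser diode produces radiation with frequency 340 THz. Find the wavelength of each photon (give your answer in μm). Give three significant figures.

0.882 μm

First convert: f = 340 THz = 3.4 × 10^14 Hz.
Apply λ = c/f: λ = 8.817 × 10^-7 m.
Converting to μm: λ = 0.8817 μm ≈ 0.882 μm.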